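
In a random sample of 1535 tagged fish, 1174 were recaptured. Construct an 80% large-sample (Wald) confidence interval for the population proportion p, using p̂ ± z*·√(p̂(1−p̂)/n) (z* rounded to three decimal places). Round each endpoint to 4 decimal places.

(0.7509, 0.7787)

The sample proportion is 1174/1535 = 0.76482.
Standard error of p̂: √(0.179870/1535) = √0.000117179 = 0.010825.
For 80% confidence, z* = 1.282.
Margin of error: 1.282 × 0.010825 = 0.01388.
Interval: 0.76482 ± 0.01388 → (0.7509, 0.7787).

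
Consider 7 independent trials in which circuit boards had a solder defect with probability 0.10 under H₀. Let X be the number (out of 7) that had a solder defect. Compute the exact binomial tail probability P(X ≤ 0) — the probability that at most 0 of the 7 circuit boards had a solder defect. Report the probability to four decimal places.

X is binomial with n = 7 and p = 0.10.
P(X ≤ 0) = C(7,0)·0.10^0·0.90^7.
= 0.478297 = 0.4783.

P = 0.4783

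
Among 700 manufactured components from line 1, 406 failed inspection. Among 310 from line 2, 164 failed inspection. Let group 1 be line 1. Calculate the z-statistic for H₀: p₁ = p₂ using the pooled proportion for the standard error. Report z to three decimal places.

p̂₁ = 406/700 = 0.58000, p̂₂ = 164/310 = 0.52903.
Pooling: p̂ = 570/1010 = 0.56436.
SE = √[p̂(1−p̂)(1/n₁+1/n₂)] = √[0.56436·0.43564·(1/700+1/310)] ≈ 0.033828.
z = 0.05097/0.033828 = 1.507.

z = 1.507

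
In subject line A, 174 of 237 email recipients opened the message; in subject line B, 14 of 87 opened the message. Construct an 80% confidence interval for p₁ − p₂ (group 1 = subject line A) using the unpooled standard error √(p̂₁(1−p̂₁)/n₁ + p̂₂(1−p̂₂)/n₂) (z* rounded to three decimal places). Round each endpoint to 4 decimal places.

(0.5108, 0.6357)

p̂₁ = 174/237 = 0.73418, p̂₂ = 14/87 = 0.16092; p̂₁ − p̂₂ = 0.57326.
SE = √(0.000823464 + 0.001552005) = √0.002375469 = 0.048739.
For 80% confidence, z* = 1.282. Margin = 1.282·0.048739 = 0.06248.
CI: 0.57326 ± 0.06248 = (0.5108, 0.6357).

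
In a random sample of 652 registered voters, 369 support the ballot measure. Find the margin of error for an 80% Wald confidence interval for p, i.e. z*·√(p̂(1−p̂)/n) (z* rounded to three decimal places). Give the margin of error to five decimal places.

Sample proportion p̂ = 369/652 = 0.56595.
SE = √(p̂(1−p̂)/n) = √(0.245650/652) = 0.019410.
The 80% critical value is z* = 1.282.
So ME = 0.02488.

ME = 0.02488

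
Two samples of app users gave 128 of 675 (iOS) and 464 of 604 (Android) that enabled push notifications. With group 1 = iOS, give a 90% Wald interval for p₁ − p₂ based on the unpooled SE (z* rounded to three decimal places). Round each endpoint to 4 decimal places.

(-0.6162, -0.5410)

p̂₁ = 128/675 = 0.18963, p̂₂ = 464/604 = 0.76821; p̂₁ − p̂₂ = -0.57858.
Unpooled SE = √(p̂₁(1−p̂₁)/n₁ + p̂₂(1−p̂₂)/n₂) = √(0.000227660 + 0.000294805) = 0.022857.
For 90% confidence, z* = 1.645. Margin = 1.645·0.022857 = 0.03760.
So the interval runs from -0.6162 to -0.5410.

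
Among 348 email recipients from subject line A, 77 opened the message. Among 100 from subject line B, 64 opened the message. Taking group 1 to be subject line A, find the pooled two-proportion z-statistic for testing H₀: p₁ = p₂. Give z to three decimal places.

z = -7.947

p̂₁ = 77/348 = 0.22126, p̂₂ = 64/100 = 0.64000.
Pooling: p̂ = 141/448 = 0.31473.
Pooled SE = √[0.2156758·0.01287356] ≈ 0.052693.
z = -0.41874/0.052693 = -7.947.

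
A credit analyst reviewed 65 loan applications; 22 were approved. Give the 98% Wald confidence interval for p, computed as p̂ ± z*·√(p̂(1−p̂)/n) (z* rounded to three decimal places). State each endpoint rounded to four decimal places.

Sample proportion p̂ = 22/65 = 0.33846.
Standard error of p̂: √(0.223905/65) = √0.003444697 = 0.058692.
The 98% critical value is z* = 2.326.
Margin of error: 2.326 × 0.058692 = 0.13652.
CI: 0.33846 ± 0.13652 = (0.2019, 0.4750).

(0.2019, 0.4750)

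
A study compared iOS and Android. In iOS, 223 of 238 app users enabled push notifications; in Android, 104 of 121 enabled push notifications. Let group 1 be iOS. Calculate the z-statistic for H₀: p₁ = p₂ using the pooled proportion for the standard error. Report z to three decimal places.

z = 2.435

Sample proportions: p̂₁ = 223/238 = 0.93697 and p̂₂ = 104/121 = 0.85950.
Pooled p̂ = (223+104)/(238+121) = 327/359 = 0.91086.
SE = √[p̂(1−p̂)(1/n₁+1/n₂)] = √[0.91086·0.08914·(1/238+1/121)] ≈ 0.031814.
z = (p̂₁ − p̂₂)/SE = (0.93697 − 0.85950)/0.031814 = 0.07747/0.031814 = 2.435.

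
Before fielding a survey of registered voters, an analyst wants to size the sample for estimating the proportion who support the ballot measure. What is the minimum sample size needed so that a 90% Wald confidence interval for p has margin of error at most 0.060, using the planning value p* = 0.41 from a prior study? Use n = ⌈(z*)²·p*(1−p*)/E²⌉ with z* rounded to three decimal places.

n = 182

z* = 1.645 at the 90% level.
p*(1−p*) = 0.2419.
Required n before rounding: 2.706025 × 0.2419 / 0.060² = 181.830.
⌈181.830⌉ = 182.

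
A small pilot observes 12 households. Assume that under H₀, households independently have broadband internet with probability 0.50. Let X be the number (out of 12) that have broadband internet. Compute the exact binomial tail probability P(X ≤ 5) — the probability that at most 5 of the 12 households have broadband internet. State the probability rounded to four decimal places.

X ~ Binomial(n=12, p=0.50).
P(X ≤ 5) = Σ_{j=0}^{5} C(12,j)·0.50^j·0.50^{12−j}.
= 0.000244 + 0.002930 + 0.016113 + 0.053711 + 0.120850 + 0.193359 = 0.3872.

P = 0.3872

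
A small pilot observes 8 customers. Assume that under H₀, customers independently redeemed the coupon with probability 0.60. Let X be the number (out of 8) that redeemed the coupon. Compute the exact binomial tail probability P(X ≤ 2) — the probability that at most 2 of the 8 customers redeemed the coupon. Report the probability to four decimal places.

X ~ Binomial(n=8, p=0.60).
P(X ≤ 2) = C(8,0)·0.60^0·0.40^8 + C(8,1)·0.60^1·0.40^7 + C(8,2)·0.60^2·0.40^6.
= 0.000655 + 0.007864 + 0.041288 = 0.0498.

P = 0.0498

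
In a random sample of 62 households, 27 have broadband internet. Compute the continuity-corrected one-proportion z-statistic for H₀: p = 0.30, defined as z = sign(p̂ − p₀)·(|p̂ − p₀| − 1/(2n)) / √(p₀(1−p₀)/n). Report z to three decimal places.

z = 2.189

Sample proportion p̂ = 27/62 = 0.43548. p̂ − p₀ = 0.135484.
Continuity correction 1/(2n) = 1/124 = 0.008065.
Corrected numerator: |0.135484| − 0.008065 = 0.127419.
Under H₀, SE = √(p₀(1−p₀)/n) = √(0.30·0.70/62) = √0.003387097 = 0.058199.
z = (+)0.127419/0.058199 = 2.189.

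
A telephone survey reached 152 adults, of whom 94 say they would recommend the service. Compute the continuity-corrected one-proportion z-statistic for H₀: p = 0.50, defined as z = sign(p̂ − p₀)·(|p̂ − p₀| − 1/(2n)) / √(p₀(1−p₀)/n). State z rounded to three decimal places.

z = 2.839

Sample proportion p̂ = 94/152 = 0.61842. p̂ − p₀ = 0.118421.
1/(2n) = 0.003289.
Corrected numerator: |0.118421| − 0.003289 = 0.115132.
Under H₀, SE = √(p₀(1−p₀)/n) = √(0.50·0.50/152) = √0.001644737 = 0.040555.
z = +0.115132/0.040555 = 2.839.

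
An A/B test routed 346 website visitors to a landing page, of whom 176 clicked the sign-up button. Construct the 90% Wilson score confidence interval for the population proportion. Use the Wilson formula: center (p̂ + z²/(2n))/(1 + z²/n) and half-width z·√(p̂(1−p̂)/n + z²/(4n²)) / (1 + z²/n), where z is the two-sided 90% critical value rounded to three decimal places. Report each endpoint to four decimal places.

Here p̂ = 176/346 = 0.50867 and z = 1.645 (z² = 2.706025).
Denominator 1 + z²/n = 1 + 2.706025/346 = 1.007821.
Adjusted center: (0.50867 + z²/(2n))/1.007821 = 0.50860.
Radicand: p̂(1−p̂)/n + z²/(4n²) = 0.000722326 + 0.000005651 = 0.000727977.
Half-width = 1.645·√0.000727977/1.007821 = 0.04404.
Interval: 0.50860 ± 0.04404 → (0.4646, 0.5526).

(0.4646, 0.5526)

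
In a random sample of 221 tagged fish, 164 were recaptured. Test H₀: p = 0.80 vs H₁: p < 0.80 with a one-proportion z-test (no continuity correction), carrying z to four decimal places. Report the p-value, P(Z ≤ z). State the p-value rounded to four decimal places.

The sample proportion is 164/221 = 0.74208.
Under H₀, SE = √(p₀(1−p₀)/n) = √(0.80·0.20/221) = √0.000723982 = 0.026907.
z = (p̂ − p₀)/SE = (164/221 − 0.80)/0.026907 ≈ -2.1526.
p-value = P(Z ≤ z) with z = -2.1526 → 0.0157.

p-value = 0.0157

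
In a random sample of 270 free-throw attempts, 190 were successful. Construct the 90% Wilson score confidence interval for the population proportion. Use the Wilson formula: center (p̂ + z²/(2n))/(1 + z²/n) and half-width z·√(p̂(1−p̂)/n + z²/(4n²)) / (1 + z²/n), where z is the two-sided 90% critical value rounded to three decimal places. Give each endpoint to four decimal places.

Here p̂ = 190/270 = 0.70370 and z = 1.645 (z² = 2.706025).
1 + z²/n = 1.010022.
Center = (0.70370 + 0.005011)/1.010022 = 0.70168.
Radicand: p̂(1−p̂)/n + z²/(4n²) = 0.000772240 + 0.000009280 = 0.000781520.
Half-width = z·√(radicand)/denom = 1.645·0.027956/1.010022 = 0.04553.
Interval: 0.70168 ± 0.04553 → (0.6562, 0.7472).

(0.6562, 0.7472)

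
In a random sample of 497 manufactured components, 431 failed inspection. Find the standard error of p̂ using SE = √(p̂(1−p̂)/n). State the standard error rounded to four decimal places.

With x = 431 successes in n = 497, p̂ = 0.86720.
p̂(1−p̂) = 0.86720·0.13280 = 0.115164.
SE = √(0.115164/497) = 0.0152.

SE = 0.0152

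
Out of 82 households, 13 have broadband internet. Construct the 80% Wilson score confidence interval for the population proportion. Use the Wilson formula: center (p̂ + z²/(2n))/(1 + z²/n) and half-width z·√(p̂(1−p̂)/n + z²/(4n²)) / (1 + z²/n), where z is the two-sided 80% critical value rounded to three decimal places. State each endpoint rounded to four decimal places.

(0.1136, 0.2169)

Here p̂ = 13/82 = 0.15854 and z = 1.282 (z² = 1.643524).
1 + z²/n = 1.020043.
Adjusted center: (0.15854 + z²/(2n))/1.020043 = 0.16525.
Radicand: p̂(1−p̂)/n + z²/(4n²) = 0.001626863 + 0.000061107 = 0.001687970.
Half-width = 1.282·√0.001687970/1.020043 = 0.05164.
Interval: 0.16525 ± 0.05164 → (0.1136, 0.2169).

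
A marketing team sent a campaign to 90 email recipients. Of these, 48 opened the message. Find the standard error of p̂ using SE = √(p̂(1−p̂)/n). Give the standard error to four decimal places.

p̂ = 48/90 = 0.53333.
p̂(1−p̂) = 0.53333·0.46667 = 0.248889.
SE = √(0.248889/90) = √0.002765433 = 0.0526.

SE = 0.0526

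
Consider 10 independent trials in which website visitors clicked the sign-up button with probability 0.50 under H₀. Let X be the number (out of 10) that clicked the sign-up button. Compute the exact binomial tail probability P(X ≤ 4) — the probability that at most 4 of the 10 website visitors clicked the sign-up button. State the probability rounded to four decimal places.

P = 0.3770

X ~ Binomial(n=10, p=0.50).
P(X ≤ 4) = Σ_{j=0}^{4} C(10,j)·0.50^j·0.50^{10−j}.
= 0.000977 + 0.009766 + 0.043945 + 0.117188 + 0.205078 = 0.3770.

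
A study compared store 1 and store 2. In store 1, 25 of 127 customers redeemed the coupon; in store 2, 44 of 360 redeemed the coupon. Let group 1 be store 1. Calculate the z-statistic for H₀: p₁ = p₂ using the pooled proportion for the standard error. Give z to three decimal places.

z = 2.074

Sample proportions: p̂₁ = 25/127 = 0.19685 and p̂₂ = 44/360 = 0.12222.
Pooled p̂ = (25+44)/(127+360) = 69/487 = 0.14168.
SE = √[p̂(1−p̂)(1/n₁+1/n₂)] = √[0.14168·0.85832·(1/127+1/360)] ≈ 0.035991.
z = (p̂₁ − p̂₂)/SE = (0.19685 − 0.12222)/0.035991 = 0.07463/0.035991 = 2.074.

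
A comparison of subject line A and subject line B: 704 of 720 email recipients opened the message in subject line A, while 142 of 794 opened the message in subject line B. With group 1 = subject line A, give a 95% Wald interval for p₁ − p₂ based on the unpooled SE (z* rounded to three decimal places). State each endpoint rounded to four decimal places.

(0.7702, 0.8277)

p̂₁ = 0.97778, p̂₂ = 0.17884, so the observed difference is 0.79894.
Unpooled SE = √(p̂₁(1−p̂₁)/n₁ + p̂₂(1−p̂₂)/n₂) = √(0.000030178 + 0.000184959) = 0.014668.
The 95% critical value is z* = 1.960. Margin of error = 0.02875.
So the interval runs from 0.7702 to 0.8277.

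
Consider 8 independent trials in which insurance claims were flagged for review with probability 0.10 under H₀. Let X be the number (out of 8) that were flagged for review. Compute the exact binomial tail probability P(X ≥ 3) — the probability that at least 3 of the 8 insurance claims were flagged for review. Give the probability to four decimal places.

X ~ Binomial(n=8, p=0.10).
P(X ≥ 3) = Σ_{j=3}^{8} C(8,j)·0.10^j·0.90^{8−j}.
= 0.033067 + 0.004593 + 0.000408 + 0.000023 + 0.000001 + 0.000000 = 0.0381.

P = 0.0381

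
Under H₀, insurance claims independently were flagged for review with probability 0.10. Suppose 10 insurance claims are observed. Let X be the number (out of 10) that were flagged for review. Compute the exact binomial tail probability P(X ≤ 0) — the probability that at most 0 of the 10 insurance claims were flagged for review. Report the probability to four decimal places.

P = 0.3487

X ~ Binomial(n=10, p=0.10).
P(X ≤ 0) = C(10,0)·0.10^0·0.90^10.
= 0.348678 = 0.3487.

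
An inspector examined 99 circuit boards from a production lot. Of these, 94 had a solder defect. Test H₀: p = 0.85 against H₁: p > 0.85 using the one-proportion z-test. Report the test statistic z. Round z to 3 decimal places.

z = 2.772

The sample proportion is 94/99 = 0.94949.
Under H₀, SE = √(p₀(1−p₀)/n) = √(0.85·0.15/99) = √0.001287879 = 0.035887.
z = (0.94949 − 0.85)/0.035887 = 0.09949/0.035887 = 2.772.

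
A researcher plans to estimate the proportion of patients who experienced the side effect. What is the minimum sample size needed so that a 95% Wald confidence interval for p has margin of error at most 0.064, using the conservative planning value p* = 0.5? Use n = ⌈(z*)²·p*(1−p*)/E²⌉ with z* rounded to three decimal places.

For 95% confidence, z* = 1.960.
p*(1−p*) = 0.50·0.50 = 0.2500.
(z*)²·p*(1−p*)/E² = 3.841600·0.2500/0.004096 = 234.473.
⌈234.473⌉ = 235.

n = 235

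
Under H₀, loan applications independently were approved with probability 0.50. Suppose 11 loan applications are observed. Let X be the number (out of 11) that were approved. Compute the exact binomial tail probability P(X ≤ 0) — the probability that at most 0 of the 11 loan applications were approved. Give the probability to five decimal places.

P = 0.00049

X is binomial with n = 11 and p = 0.50.
P(X ≤ 0) = C(11,0)·0.50^0·0.50^11.
= 0.000488 = 0.00049.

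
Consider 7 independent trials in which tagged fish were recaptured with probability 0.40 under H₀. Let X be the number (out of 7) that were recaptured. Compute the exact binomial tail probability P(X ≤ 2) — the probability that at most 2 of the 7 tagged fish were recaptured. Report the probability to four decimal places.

X is binomial with n = 7 and p = 0.40.
P(X ≤ 2) = C(7,0)·0.40^0·0.60^7 + C(7,1)·0.40^1·0.60^6 + C(7,2)·0.40^2·0.60^5.
= 0.027994 + 0.130637 + 0.261274 = 0.4199.

P = 0.4199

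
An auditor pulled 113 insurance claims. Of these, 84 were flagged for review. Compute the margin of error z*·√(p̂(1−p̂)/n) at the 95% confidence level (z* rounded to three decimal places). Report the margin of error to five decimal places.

ME = 0.08053

With x = 84 successes in n = 113, p̂ = 0.74336.
SE = √(p̂(1−p̂)/n) = √(0.190775/113) = 0.041089.
The 95% critical value is z* = 1.960.
ME = 1.960·0.041089 = 0.08053.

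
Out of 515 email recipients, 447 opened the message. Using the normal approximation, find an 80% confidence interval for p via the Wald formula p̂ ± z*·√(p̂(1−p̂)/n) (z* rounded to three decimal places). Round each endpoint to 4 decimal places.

p̂ = 447/515 = 0.86796.
SE = √(p̂(1−p̂)/n) = √(0.114605/515) = 0.014918.
For 80% confidence, z* = 1.282.
Margin of error: 1.282 × 0.014918 = 0.01912.
So the interval runs from 0.8488 to 0.8871.

(0.8488, 0.8871)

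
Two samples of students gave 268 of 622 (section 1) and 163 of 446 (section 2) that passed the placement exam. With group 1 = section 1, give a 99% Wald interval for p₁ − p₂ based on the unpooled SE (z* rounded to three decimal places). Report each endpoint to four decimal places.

(-0.0125, 0.1433)

p̂₁ = 0.43087, p̂₂ = 0.36547, so the observed difference is 0.06540.
SE = √(0.000394246 + 0.000519959) = √0.000914205 = 0.030236.
The 99% critical value is z* = 2.576. Margin = 2.576·0.030236 = 0.07789.
Interval: 0.06540 ± 0.07789 → (-0.0125, 0.1433).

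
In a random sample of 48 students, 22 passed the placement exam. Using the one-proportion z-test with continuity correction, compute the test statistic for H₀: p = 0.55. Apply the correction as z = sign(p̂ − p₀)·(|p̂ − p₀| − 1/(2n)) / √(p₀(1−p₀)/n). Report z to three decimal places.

z = -1.132

With x = 22 successes in n = 48, p̂ = 0.45833. p̂ − p₀ = -0.091667.
1/(2n) = 0.010417.
Corrected numerator: |-0.091667| − 0.010417 = 0.081250.
Null standard error: √(0.55·0.45/48) = √0.005156250 = 0.071807.
z = −0.081250/0.071807 = -1.132.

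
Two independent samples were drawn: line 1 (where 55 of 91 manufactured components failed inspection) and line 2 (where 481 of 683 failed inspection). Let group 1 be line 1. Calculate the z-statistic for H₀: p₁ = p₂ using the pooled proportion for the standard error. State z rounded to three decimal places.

z = -1.939

p̂₁ = 55/91 = 0.60440, p̂₂ = 481/683 = 0.70425.
Pooled p̂ = (55+481)/(91+683) = 536/774 = 0.69251.
SE = √[p̂(1−p̂)(1/n₁+1/n₂)] = √[0.69251·0.30749·(1/91+1/683)] ≈ 0.051496.
z = -0.09985/0.051496 = -1.939.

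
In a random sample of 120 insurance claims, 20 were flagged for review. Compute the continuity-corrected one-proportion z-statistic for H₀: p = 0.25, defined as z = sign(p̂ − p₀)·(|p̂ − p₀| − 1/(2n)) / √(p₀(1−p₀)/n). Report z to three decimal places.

The sample proportion is 20/120 = 0.16667. p̂ − p₀ = -0.083333.
Continuity correction 1/(2n) = 1/240 = 0.004167.
Corrected numerator: |-0.083333| − 0.004167 = 0.079166.
Null standard error: √(0.25·0.75/120) = √0.001562500 = 0.039528.
z = −0.079166/0.039528 = -2.003.

z = -2.003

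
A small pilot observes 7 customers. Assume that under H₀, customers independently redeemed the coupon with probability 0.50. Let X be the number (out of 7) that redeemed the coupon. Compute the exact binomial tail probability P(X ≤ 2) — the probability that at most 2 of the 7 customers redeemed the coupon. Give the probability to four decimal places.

P = 0.2266

X ~ Binomial(n=7, p=0.50).
P(X ≤ 2) = C(7,0)·0.50^0·0.50^7 + C(7,1)·0.50^1·0.50^6 + C(7,2)·0.50^2·0.50^5.
= 0.007812 + 0.054688 + 0.164062 = 0.2266.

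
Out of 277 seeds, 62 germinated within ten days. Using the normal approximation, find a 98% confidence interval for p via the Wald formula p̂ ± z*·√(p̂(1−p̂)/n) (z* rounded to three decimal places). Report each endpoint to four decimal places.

The sample proportion is 62/277 = 0.22383.
SE(p̂) = √(0.22383·0.77617/277) = 0.025044.
The 98% critical value is z* = 2.326.
Margin = 2.326·0.025044 = 0.05825.
So the interval runs from 0.1656 to 0.2821.

(0.1656, 0.2821)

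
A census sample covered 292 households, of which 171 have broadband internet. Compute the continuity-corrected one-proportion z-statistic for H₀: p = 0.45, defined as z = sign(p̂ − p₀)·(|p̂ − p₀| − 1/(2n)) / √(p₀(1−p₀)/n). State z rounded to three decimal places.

The sample proportion is 171/292 = 0.58562. p̂ − p₀ = 0.135616.
1/(2n) = 0.001712.
Corrected numerator: |0.135616| − 0.001712 = 0.133904.
Null standard error: √(0.45·0.55/292) = √0.000847603 = 0.029114.
z = +0.133904/0.029114 = 4.599.

z = 4.599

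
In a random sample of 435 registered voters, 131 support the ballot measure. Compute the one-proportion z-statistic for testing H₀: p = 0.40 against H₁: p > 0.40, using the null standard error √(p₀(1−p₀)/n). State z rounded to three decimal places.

p̂ = 131/435 = 0.30115.
Under H₀, SE = √(p₀(1−p₀)/n) = √(0.40·0.60/435) = √0.000551724 = 0.023489.
z = (0.30115 − 0.40)/0.023489 = -0.09885/0.023489 = -4.208.

z = -4.208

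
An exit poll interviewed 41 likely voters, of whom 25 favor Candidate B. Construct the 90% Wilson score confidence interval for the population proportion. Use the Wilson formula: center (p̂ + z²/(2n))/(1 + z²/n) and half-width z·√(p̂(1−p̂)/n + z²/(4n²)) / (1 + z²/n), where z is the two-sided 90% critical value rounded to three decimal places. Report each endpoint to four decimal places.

p̂ = 25/41 = 0.60976; z = 1.645, so z² = 2.706025.
Denominator 1 + z²/n = 1 + 2.706025/41 = 1.066001.
Center = (0.60976 + 0.033000)/1.066001 = 0.60296.
Radicand: p̂(1−p̂)/n + z²/(4n²) = 0.005803746 + 0.000402443 = 0.006206189.
Half-width = 1.645·√0.006206189/1.066001 = 0.12157.
So the interval runs from 0.4814 to 0.7245.

(0.4814, 0.7245)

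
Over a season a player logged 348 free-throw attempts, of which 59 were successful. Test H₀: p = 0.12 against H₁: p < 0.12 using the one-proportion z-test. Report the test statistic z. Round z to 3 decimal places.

z = 2.844

The sample proportion is 59/348 = 0.16954.
Null standard error: √(0.12·0.88/348) = √0.000303448 = 0.017420.
z = (p̂ − p₀)/SE = (0.16954 − 0.12)/0.017420 = 2.844.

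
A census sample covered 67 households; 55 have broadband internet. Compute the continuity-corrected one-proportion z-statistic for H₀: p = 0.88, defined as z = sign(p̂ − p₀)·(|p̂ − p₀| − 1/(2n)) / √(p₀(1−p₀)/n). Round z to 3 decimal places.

z = -1.301

With x = 55 successes in n = 67, p̂ = 0.82090. p̂ − p₀ = -0.059104.
Continuity correction 1/(2n) = 1/134 = 0.007463.
Corrected numerator: |-0.059104| − 0.007463 = 0.051641.
SE₀ = √(0.88·0.12/67) = 0.039700.
z = −0.051641/0.039700 = -1.301.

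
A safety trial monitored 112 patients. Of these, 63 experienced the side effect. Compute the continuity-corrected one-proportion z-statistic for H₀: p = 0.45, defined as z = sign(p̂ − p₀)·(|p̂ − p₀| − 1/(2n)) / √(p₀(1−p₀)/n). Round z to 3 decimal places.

The sample proportion is 63/112 = 0.56250. p̂ − p₀ = 0.112500.
1/(2n) = 0.004464.
Corrected numerator: |0.112500| − 0.004464 = 0.108036.
Under H₀, SE = √(p₀(1−p₀)/n) = √(0.45·0.55/112) = √0.002209821 = 0.047009.
z = +0.108036/0.047009 = 2.298.

z = 2.298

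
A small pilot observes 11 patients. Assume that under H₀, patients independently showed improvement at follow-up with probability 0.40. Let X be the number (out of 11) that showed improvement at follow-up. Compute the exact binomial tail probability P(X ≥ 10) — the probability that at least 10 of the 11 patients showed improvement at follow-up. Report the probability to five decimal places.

P = 0.00073

X ~ Binomial(n=11, p=0.40).
P(X ≥ 10) = C(11,10)·0.40^10·0.60^1 + C(11,11)·0.40^11·0.60^0.
= 0.000692 + 0.000042 = 0.00073.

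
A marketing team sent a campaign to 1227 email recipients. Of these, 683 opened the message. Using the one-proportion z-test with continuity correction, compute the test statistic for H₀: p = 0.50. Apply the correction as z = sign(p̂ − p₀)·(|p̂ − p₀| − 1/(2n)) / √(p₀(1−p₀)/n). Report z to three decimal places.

z = 3.940

p̂ = 683/1227 = 0.55664. p̂ − p₀ = 0.056642.
Continuity correction 1/(2n) = 1/2454 = 0.000407.
Corrected numerator: |0.056642| − 0.000407 = 0.056235.
Null standard error: √(0.50·0.50/1227) = √0.000203749 = 0.014274.
z = (+)0.056235/0.014274 = 3.940.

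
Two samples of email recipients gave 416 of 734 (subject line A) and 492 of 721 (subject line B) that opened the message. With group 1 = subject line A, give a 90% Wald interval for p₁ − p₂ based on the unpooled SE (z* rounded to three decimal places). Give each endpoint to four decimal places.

(-0.1571, -0.0742)

p̂₁ = 0.56676, p̂₂ = 0.68239, so the observed difference is -0.11563.
Unpooled SE = √(p̂₁(1−p̂₁)/n₁ + p̂₂(1−p̂₂)/n₂) = √(0.000334528 + 0.000300604) = 0.025202.
z* = 1.645 at the 90% level. Margin = 1.645·0.025202 = 0.04146.
CI: -0.11563 ± 0.04146 = (-0.1571, -0.0742).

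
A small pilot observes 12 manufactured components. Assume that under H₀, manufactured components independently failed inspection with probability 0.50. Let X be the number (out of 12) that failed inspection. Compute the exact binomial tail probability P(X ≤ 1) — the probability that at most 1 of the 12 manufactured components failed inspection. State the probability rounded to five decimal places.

P = 0.00317

X ~ Binomial(n=12, p=0.50).
P(X ≤ 1) = C(12,0)·0.50^0·0.50^12 + C(12,1)·0.50^1·0.50^11.
= 0.000244 + 0.002930 = 0.00317.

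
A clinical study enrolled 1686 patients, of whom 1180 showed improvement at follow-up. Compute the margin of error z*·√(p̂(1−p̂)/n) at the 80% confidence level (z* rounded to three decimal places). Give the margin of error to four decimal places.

ME = 0.0143

The sample proportion is 1180/1686 = 0.69988.
SE(p̂) = √(0.69988·0.30012/1686) = 0.011162.
For 80% confidence, z* = 1.282.
ME = 1.282·0.011162 = 0.0143.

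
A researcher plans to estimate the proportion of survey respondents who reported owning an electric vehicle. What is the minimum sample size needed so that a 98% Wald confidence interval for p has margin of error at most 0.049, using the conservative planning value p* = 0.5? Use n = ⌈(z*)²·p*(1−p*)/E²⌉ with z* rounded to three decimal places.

n = 564

The 98% critical value is z* = 2.326.
p*(1−p*) = 0.2500.
Required n before rounding: 5.410276 × 0.2500 / 0.049² = 563.336.
Rounding up, n = 564.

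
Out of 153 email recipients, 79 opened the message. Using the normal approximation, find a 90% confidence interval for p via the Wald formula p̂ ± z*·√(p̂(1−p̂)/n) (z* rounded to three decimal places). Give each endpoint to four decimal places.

The sample proportion is 79/153 = 0.51634.
Standard error of p̂: √(0.249733/153) = √0.001632242 = 0.040401.
z* = 1.645 at the 90% level.
Margin = 1.645·0.040401 = 0.06646.
CI: 0.51634 ± 0.06646 = (0.4499, 0.5828).

(0.4499, 0.5828)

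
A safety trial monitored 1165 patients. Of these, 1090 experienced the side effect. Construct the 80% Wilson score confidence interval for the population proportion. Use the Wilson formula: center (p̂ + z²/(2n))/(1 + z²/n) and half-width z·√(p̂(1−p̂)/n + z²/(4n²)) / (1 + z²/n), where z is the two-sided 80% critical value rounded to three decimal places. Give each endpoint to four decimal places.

(0.9258, 0.9442)

Here p̂ = 1090/1165 = 0.93562 and z = 1.282 (z² = 1.643524).
Denominator 1 + z²/n = 1 + 1.643524/1165 = 1.001411.
Adjusted center: (0.93562 + z²/(2n))/1.001411 = 0.93501.
Radicand: p̂(1−p̂)/n + z²/(4n²) = 0.000051702 + 0.000000303 = 0.000052005.
Half-width = z·√(radicand)/denom = 1.282·0.007211/1.001411 = 0.00923.
CI: 0.93501 ± 0.00923 = (0.9258, 0.9442).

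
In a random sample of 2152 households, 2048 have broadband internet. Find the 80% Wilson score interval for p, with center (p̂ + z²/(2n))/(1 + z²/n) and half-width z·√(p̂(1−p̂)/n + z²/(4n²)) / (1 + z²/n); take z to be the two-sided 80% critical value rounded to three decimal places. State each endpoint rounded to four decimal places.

(0.9454, 0.9573)

Here p̂ = 2048/2152 = 0.95167 and z = 1.282 (z² = 1.643524).
Denominator 1 + z²/n = 1 + 1.643524/2152 = 1.000764.
Center = (0.95167 + 0.000382)/1.000764 = 0.95133.
Radicand: p̂(1−p̂)/n + z²/(4n²) = 0.000021372 + 0.000000089 = 0.000021461.
Half-width = z·√(radicand)/denom = 1.282·0.004633/1.000764 = 0.00593.
So the interval runs from 0.9454 to 0.9573.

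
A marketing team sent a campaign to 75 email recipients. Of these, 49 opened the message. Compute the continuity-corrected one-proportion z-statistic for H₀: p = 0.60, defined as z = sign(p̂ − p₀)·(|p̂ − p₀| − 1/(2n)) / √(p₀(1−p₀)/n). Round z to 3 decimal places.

z = 0.825

p̂ = 49/75 = 0.65333. p̂ − p₀ = 0.053333.
Continuity correction 1/(2n) = 1/150 = 0.006667.
Corrected numerator: |0.053333| − 0.006667 = 0.046666.
SE₀ = √(0.60·0.40/75) = 0.056569.
z = +0.046666/0.056569 = 0.825.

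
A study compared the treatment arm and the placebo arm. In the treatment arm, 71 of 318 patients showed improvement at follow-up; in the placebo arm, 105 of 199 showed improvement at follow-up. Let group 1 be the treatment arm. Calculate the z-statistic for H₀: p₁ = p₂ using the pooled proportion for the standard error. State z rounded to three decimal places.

z = -7.106

Sample proportions: p̂₁ = 71/318 = 0.22327 and p̂₂ = 105/199 = 0.52764.
Pooled p̂ = (71+105)/(318+199) = 176/517 = 0.34043.
Pooled SE = √[0.2245360·0.00816978] ≈ 0.042830.
z = (p̂₁ − p̂₂)/SE = (0.22327 − 0.52764)/0.042830 = -0.30437/0.042830 = -7.106.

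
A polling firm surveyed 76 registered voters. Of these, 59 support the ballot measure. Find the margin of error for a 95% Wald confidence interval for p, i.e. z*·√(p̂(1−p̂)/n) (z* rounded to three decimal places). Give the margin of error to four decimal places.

ME = 0.0937

p̂ = 59/76 = 0.77632.
Standard error of p̂: √(0.173650/76) = √0.002284863 = 0.047800.
z* = 1.960 at the 95% level.
ME = 1.960·0.047800 = 0.0937.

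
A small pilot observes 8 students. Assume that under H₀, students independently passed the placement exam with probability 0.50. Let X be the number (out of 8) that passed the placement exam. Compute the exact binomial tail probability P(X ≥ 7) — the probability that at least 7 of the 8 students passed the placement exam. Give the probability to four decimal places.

P = 0.0352

X is binomial with n = 8 and p = 0.50.
P(X ≥ 7) = C(8,7)·0.50^7·0.50^1 + C(8,8)·0.50^8·0.50^0.
= 0.031250 + 0.003906 = 0.0352.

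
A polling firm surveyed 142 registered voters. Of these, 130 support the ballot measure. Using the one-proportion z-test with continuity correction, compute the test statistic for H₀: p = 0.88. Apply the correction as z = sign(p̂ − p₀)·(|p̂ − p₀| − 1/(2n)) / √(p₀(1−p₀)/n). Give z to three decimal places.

p̂ = 130/142 = 0.91549. p̂ − p₀ = 0.035493.
Continuity correction 1/(2n) = 1/284 = 0.003521.
Corrected numerator: |0.035493| − 0.003521 = 0.031972.
Null standard error: √(0.88·0.12/142) = √0.000743662 = 0.027270.
z = (+)0.031972/0.027270 = 1.172.

z = 1.172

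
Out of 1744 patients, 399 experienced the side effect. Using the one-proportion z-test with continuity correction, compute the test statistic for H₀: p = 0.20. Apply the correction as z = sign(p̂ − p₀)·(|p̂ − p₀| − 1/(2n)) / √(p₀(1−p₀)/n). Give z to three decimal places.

z = 2.975

With x = 399 successes in n = 1744, p̂ = 0.22878. p̂ − p₀ = 0.028784.
Continuity correction 1/(2n) = 1/3488 = 0.000287.
Corrected numerator: |0.028784| − 0.000287 = 0.028497.
SE₀ = √(0.20·0.80/1744) = 0.009578.
z = (+)0.028497/0.009578 = 2.975.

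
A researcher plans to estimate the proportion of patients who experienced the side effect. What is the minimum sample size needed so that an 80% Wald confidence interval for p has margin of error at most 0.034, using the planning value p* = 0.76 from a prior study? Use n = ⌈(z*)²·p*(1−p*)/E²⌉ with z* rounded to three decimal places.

n = 260

The 80% critical value is z* = 1.282.
p*(1−p*) = 0.76·0.24 = 0.1824.
(z*)²·p*(1−p*)/E² = 1.643524·0.1824/0.001156 = 259.324.
Rounding up, n = 260.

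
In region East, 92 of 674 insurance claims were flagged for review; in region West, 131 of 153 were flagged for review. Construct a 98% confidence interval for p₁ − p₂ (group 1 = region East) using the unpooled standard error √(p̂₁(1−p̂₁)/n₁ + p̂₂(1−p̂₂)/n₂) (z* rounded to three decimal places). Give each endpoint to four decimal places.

p̂₁ = 0.13650, p̂₂ = 0.85621, so the observed difference is -0.71971.
Unpooled SE = √(p̂₁(1−p̂₁)/n₁ + p̂₂(1−p̂₂)/n₂) = √(0.000174876 + 0.000804673) = 0.031298.
z* = 2.326 at the 98% level. Margin = 2.326·0.031298 = 0.07280.
CI: -0.71971 ± 0.07280 = (-0.7925, -0.6469).

(-0.7925, -0.6469)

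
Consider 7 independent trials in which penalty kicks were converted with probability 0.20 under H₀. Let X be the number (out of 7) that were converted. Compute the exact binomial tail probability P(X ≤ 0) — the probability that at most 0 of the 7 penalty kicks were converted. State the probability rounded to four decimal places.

P = 0.2097

X ~ Binomial(n=7, p=0.20).
P(X ≤ 0) = C(7,0)·0.20^0·0.80^7.
= 0.209715 = 0.2097.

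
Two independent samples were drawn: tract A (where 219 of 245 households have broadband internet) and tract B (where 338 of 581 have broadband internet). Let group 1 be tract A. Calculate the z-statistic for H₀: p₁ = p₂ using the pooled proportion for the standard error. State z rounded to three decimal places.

z = 8.743

Sample proportions: p̂₁ = 219/245 = 0.89388 and p̂₂ = 338/581 = 0.58176.
Pooling: p̂ = 557/826 = 0.67433.
SE = √[p̂(1−p̂)(1/n₁+1/n₂)] = √[0.67433·0.32567·(1/245+1/581)] ≈ 0.035698.
z = (p̂₁ − p̂₂)/SE = (0.89388 − 0.58176)/0.035698 = 0.31212/0.035698 = 8.743.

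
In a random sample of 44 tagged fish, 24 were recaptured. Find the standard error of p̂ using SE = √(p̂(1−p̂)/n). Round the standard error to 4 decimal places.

SE = 0.0751

The sample proportion is 24/44 = 0.54545.
p̂(1−p̂) = 0.54545·0.45455 = 0.247934.
SE = √(0.247934/44) = 0.0751.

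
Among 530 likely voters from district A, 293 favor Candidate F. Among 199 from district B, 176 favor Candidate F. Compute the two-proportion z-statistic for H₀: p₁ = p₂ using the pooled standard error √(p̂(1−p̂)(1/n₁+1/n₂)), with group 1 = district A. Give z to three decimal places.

z = -8.326

p̂₁ = 293/530 = 0.55283, p̂₂ = 176/199 = 0.88442.
Pooled p̂ = (293+176)/(530+199) = 469/729 = 0.64335.
SE = √[p̂(1−p̂)(1/n₁+1/n₂)] = √[0.64335·0.35665·(1/530+1/199)] ≈ 0.039824.
z = (p̂₁ − p̂₂)/SE = (0.55283 − 0.88442)/0.039824 = -0.33159/0.039824 = -8.326.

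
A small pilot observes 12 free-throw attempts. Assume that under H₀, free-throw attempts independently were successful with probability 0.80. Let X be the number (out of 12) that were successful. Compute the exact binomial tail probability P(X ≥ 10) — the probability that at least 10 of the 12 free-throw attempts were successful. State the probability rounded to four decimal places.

P = 0.5583

X ~ Binomial(n=12, p=0.80).
P(X ≥ 10) = C(12,10)·0.80^10·0.20^2 + C(12,11)·0.80^11·0.20^1 + C(12,12)·0.80^12·0.20^0.
= 0.283468 + 0.206158 + 0.068719 = 0.5583.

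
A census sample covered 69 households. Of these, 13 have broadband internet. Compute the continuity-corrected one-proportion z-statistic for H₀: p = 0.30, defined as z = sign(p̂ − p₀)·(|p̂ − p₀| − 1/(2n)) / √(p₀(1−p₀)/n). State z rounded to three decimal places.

p̂ = 13/69 = 0.18841. p̂ − p₀ = -0.111594.
1/(2n) = 0.007246.
Corrected numerator: |-0.111594| − 0.007246 = 0.104348.
Under H₀, SE = √(p₀(1−p₀)/n) = √(0.30·0.70/69) = √0.003043478 = 0.055168.
z = −0.104348/0.055168 = -1.891.

z = -1.891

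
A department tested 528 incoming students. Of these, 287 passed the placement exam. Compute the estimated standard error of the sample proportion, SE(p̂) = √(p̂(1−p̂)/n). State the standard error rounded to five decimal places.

SE = 0.02168

p̂ = 287/528 = 0.54356.
p̂(1−p̂) = 0.54356·0.45644 = 0.248103.
SE = √(0.248103/528) = 0.02168.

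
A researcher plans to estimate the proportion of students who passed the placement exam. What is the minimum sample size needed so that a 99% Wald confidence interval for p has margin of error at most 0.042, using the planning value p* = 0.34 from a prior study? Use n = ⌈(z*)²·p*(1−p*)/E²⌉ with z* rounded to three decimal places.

n = 845

For 99% confidence, z* = 2.576.
p*(1−p*) = 0.2244.
(z*)²·p*(1−p*)/E² = 6.635776·0.2244/0.001764 = 844.143.
⌈844.143⌉ = 845.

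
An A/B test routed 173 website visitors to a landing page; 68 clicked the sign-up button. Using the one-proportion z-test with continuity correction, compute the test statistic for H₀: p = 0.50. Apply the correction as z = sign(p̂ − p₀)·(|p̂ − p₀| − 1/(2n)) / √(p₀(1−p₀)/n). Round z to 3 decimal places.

z = -2.737

p̂ = 68/173 = 0.39306. p̂ − p₀ = -0.106936.
Continuity correction 1/(2n) = 1/346 = 0.002890.
Corrected numerator: |-0.106936| − 0.002890 = 0.104046.
Null standard error: √(0.50·0.50/173) = √0.001445087 = 0.038014.
z = −0.104046/0.038014 = -2.737.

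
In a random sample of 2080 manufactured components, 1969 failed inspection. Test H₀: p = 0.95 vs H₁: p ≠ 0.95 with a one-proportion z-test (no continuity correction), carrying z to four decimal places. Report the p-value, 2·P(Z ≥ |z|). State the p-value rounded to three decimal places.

p̂ = 1969/2080 = 0.94663.
Null standard error: √(0.95·0.05/2080) = √0.000022837 = 0.004779.
z = (p̂ − p₀)/SE = (1969/2080 − 0.95)/0.004779 ≈ -0.7042.
p-value = 2·P(Z ≥ |z|) with z = -0.7042 → 0.481.

p-value = 0.481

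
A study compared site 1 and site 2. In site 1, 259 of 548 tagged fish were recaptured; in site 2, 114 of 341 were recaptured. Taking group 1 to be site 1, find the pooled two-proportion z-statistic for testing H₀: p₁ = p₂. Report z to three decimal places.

z = 4.064

Sample proportions: p̂₁ = 259/548 = 0.47263 and p̂₂ = 114/341 = 0.33431.
Pooling: p̂ = 373/889 = 0.41957.
Pooled SE = √[0.2435314·0.00475737] ≈ 0.034038.
z = (p̂₁ − p̂₂)/SE = (0.47263 − 0.33431)/0.034038 = 0.13832/0.034038 = 4.064.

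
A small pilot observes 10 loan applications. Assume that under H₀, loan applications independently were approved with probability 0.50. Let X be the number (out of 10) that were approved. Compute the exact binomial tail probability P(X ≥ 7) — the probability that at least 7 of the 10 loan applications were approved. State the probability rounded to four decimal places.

X ~ Binomial(n=10, p=0.50).
P(X ≥ 7) = C(10,7)·0.50^7·0.50^3 + C(10,8)·0.50^8·0.50^2 + C(10,9)·0.50^9·0.50^1 + C(10,10)·0.50^10·0.50^0.
= 0.117188 + 0.043945 + 0.009766 + 0.000977 = 0.1719.

P = 0.1719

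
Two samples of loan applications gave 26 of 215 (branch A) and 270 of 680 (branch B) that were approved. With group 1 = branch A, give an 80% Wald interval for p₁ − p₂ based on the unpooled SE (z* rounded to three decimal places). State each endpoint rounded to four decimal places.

(-0.3134, -0.2388)

p̂₁ = 0.12093, p̂₂ = 0.39706, so the observed difference is -0.27613.
SE = √(0.000494447 + 0.000352063) = √0.000846510 = 0.029095.
The 80% critical value is z* = 1.282. Margin = 1.282·0.029095 = 0.03730.
So the interval runs from -0.3134 to -0.2388.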